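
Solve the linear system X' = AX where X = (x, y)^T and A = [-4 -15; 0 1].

Coefficient matrix A = [[-4, -15], [0, 1]].
Characteristic polynomial det(A - λI) = λ^2 + 3λ - 4 = 0.
Eigenvalues λ = 1, -4.
For λ=1: (A-λI) row 1 is [-5, -15], so an eigenvector is (3, -1).
For λ=-4: (A-λI) row 1 is [0, -15], so an eigenvector is (-1, 0).
General solution: C_1e^(t)(3,-1) + C_2e^(-4t)(-1,0).

x(t) = 3C_1e^(t) - C_2e^(-4t), y(t) = -C_1e^(t)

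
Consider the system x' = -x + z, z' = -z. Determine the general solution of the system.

Coefficient matrix A = [[-1, 1], [0, -1]].
Characteristic polynomial det(A - λI) = λ^2 + 2λ + 1 = 0.
Single eigenvalue λ = -1 with algebraic multiplicity 2.
Eigenvector v = (1,0); generalized eigenvector w with (A-λI)w=v is (3,1).
General solution: e^(-t)[K_1·v + K_2·(t·v + w)].

x(t) = K_1e^(-t) + K_2te^(-t) + 3K_2e^(-t), z(t) = K_2e^(-t)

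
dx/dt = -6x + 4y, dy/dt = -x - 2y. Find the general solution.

x(t) = -2K_1e^(-4t) - 2K_2te^(-4t) + 3K_2e^(-4t), y(t) = -K_1e^(-4t) - K_2te^(-4t) + K_2e^(-4t)

Coefficient matrix A = [[-6, 4], [-1, -2]].
Characteristic polynomial det(A - λI) = λ^2 + 8λ + 16 = 0.
Single eigenvalue λ = -4 with algebraic multiplicity 2.
Eigenvector v = (-2,-1); generalized eigenvector w with (A-λI)w=v is (3,1).
General solution: e^(-4t)[K_1·v + K_2·(t·v + w)].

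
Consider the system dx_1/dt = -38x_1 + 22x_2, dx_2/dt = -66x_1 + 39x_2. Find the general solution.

x_1(t) = c_1e^(6t) + 2c_2e^(-5t), x_2(t) = 2c_1e^(6t) + 3c_2e^(-5t)

Coefficient matrix A = [[-38, 22], [-66, 39]].
Characteristic polynomial det(A - λI) = λ^2 - λ - 30 = 0.
Eigenvalues λ = 6, -5.
For λ=6: (A-λI) row 1 is [-44, 22], so an eigenvector is (1, 2).
For λ=-5: (A-λI) row 1 is [-33, 22], so an eigenvector is (2, 3).
General solution: c_1e^(6t)(1,2) + c_2e^(-5t)(2,3).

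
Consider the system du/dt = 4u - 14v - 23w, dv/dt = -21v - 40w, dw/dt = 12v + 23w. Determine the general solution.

Coefficient matrix A = [[4, -14, -23], [0, -21, -40], [0, 12, 23]].
det(A - λI) = 0 gives eigenvalues λ = -1, 3, 4.
For λ=-1: eigenvector (1,2,-1).
For λ=3: eigenvector (-1,-5,3).
For λ=4: eigenvector (1,0,0).
General solution: C_1e^(-t)(1,2,-1) + C_2e^(3t)(-1,-5,3) + C_3e^(4t)(1,0,0).

u(t) = C_1e^(-t) - C_2e^(3t) + C_3e^(4t), v(t) = 2C_1e^(-t) - 5C_2e^(3t), w(t) = -C_1e^(-t) + 3C_2e^(3t)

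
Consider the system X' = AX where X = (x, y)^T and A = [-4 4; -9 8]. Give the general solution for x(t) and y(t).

x(t) = -2c_1e^(2t) - 2c_2te^(2t) - c_2e^(2t), y(t) = -3c_1e^(2t) - 3c_2te^(2t) - 2c_2e^(2t)

Coefficient matrix A = [[-4, 4], [-9, 8]].
Characteristic polynomial det(A - λI) = λ^2 - 4λ + 4 = 0.
Single eigenvalue λ = 2 with algebraic multiplicity 2.
Eigenvector v = (-2,-3); generalized eigenvector w with (A-λI)w=v is (-1,-2).
General solution: e^(2t)[c_1·v + c_2·(t·v + w)].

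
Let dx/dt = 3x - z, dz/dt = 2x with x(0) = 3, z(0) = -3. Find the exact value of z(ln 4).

A = [[3,-1],[2,0]]; eigenvalues λ = 1, 2.
Eigenvectors: (-1,-2) for λ=1, (-1,-1) for λ=2.
From the initial condition, c_1 = 6, c_2 = -9.
z(ln 4) = (6)(4^1)(-2) + (-9)(4^2)(-1) = 96.

96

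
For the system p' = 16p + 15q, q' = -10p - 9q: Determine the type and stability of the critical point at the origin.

unstable node

A = [[16,15],[-10,-9]]; det(A-λI) = λ^2 - 7λ + 6.
λ = 1, 6: both positive.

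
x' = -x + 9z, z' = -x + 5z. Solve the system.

Coefficient matrix A = [[-1, 9], [-1, 5]].
Characteristic polynomial det(A - λI) = λ^2 - 4λ + 4 = 0.
Single eigenvalue λ = 2 with algebraic multiplicity 2.
Eigenvector v = (3,1); generalized eigenvector w with (A-λI)w=v is (-1,0).
General solution: e^(2t)[c_1·v + c_2·(t·v + w)].

x(t) = 3c_1e^(2t) + 3c_2te^(2t) - c_2e^(2t), z(t) = c_1e^(2t) + c_2te^(2t)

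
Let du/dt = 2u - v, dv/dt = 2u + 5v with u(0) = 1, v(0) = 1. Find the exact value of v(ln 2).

40

A = [[2,-1],[2,5]]; eigenvalues λ = 3, 4.
Eigenvectors: (1,-1) for λ=3, (-1,2) for λ=4.
From the initial condition, c_1 = 3, c_2 = 2.
v(ln 2) = (3)(2^3)(-1) + (2)(2^4)(2) = 40.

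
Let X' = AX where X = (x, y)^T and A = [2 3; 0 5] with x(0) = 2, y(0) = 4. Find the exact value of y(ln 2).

128

A = [[2,3],[0,5]]; eigenvalues λ = 5, 2.
Eigenvectors: (1,1) for λ=5, (-1,0) for λ=2.
From the initial condition, c_1 = 4, c_2 = 2.
y(ln 2) = (4)(2^5)(1) + (2)(2^2)(0) = 128.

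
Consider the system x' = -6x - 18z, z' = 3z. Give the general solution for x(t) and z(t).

x(t) = C_1e^(-6t) + 2C_2e^(3t), z(t) = -C_2e^(3t)

Coefficient matrix A = [[-6, -18], [0, 3]].
Characteristic polynomial det(A - λI) = λ^2 + 3λ - 18 = 0.
Eigenvalues λ = -6, 3.
For λ=-6: (A-λI) row 1 is [0, -18], so an eigenvector is (1, 0).
For λ=3: (A-λI) row 1 is [-9, -18], so an eigenvector is (2, -1).
General solution: C_1e^(-6t)(1,0) + C_2e^(3t)(2,-1).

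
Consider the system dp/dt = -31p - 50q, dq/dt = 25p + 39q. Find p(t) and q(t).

Coefficient matrix A = [[-31, -50], [25, 39]].
Characteristic polynomial det(A - λI) = λ^2 - 8λ + 41 = 0.
Eigenvalues λ = 4 ± 5i (complex conjugate pair).
For λ=4+5i: an eigenvector is (-3,2) - i(1,-1) = (-3 - i, 2 + i).
A real fundamental pair from Re and Im of e^((4+5i)t)v: X_1 = e^(4t)(cos(5t)·(-3,2) + sin(5t)·(1,-1)), X_2 = e^(4t)(sin(5t)·(-3,2) - cos(5t)·(1,-1)).
General solution: K_1X_1 + K_2X_2.

p(t) = K_1e^(4t)sin(5t) - 3K_1e^(4t)cos(5t) - 3K_2e^(4t)sin(5t) - K_2e^(4t)cos(5t), q(t) = -K_1e^(4t)sin(5t) + 2K_1e^(4t)cos(5t) + 2K_2e^(4t)sin(5t) + K_2e^(4t)cos(5t)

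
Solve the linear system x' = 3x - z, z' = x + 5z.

Coefficient matrix A = [[3, -1], [1, 5]].
Characteristic polynomial det(A - λI) = λ^2 - 8λ + 16 = 0.
Single eigenvalue λ = 4 with algebraic multiplicity 2.
Eigenvector v = (1,-1); generalized eigenvector w with (A-λI)w=v is (1,-2).
General solution: e^(4t)[C_1·v + C_2·(t·v + w)].

x(t) = C_1e^(4t) + C_2te^(4t) + C_2e^(4t), z(t) = -C_1e^(4t) - C_2te^(4t) - 2C_2e^(4t)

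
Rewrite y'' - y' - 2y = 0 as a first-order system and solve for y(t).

y(t) = K_1e^(2t) + K_2e^(-t)

Let x_1 = y, x_2 = y'. Then x_1' = x_2 and x_2' = 2x_1 + x_2.
A = [[0,1],[2,1]]; det(A-λI) = λ^2 - λ - 2.
Eigenvalues λ = 2, -1 with eigenvectors (1,2), (1,-1).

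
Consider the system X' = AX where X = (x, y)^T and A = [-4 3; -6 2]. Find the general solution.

Coefficient matrix A = [[-4, 3], [-6, 2]].
Characteristic polynomial det(A - λI) = λ^2 + 2λ + 10 = 0.
Eigenvalues λ = -1 ± 3i (complex conjugate pair).
For λ=-1+3i: an eigenvector is (-1,-1) - i(0,1) = (-1, -1 - i).
A real fundamental pair from Re and Im of e^((-1+3i)t)v: X_1 = e^(-t)(cos(3t)·(-1,-1) + sin(3t)·(0,1)), X_2 = e^(-t)(sin(3t)·(-1,-1) - cos(3t)·(0,1)).
General solution: K_1X_1 + K_2X_2.

x(t) = -K_1e^(-t)cos(3t) - K_2e^(-t)sin(3t), y(t) = K_1e^(-t)sin(3t) - K_1e^(-t)cos(3t) - K_2e^(-t)sin(3t) - K_2e^(-t)cos(3t)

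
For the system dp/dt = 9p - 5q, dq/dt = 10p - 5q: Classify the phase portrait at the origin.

unstable spiral

A = [[9,-5],[10,-5]]; det(A-λI) = λ^2 - 4λ + 5.
λ = 2 ± i: positive real part.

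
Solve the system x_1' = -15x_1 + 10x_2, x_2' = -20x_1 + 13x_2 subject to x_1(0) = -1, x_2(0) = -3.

Coefficient matrix A = [[-15, 10], [-20, 13]].
Characteristic polynomial det(A - λI) = λ^2 + 2λ + 5 = 0.
Eigenvalues λ = -1 ± 2i (complex conjugate pair).
For λ=-1+2i: an eigenvector is (-2,-3) - i(-1,-1) = (-2 + i, -3 + i).
A real fundamental pair from Re and Im of e^((-1+2i)t)v: X_1 = e^(-t)(cos(2t)·(-2,-3) + sin(2t)·(-1,-1)), X_2 = e^(-t)(sin(2t)·(-2,-3) - cos(2t)·(-1,-1)).
General solution: K_1X_1 + K_2X_2.
Applying x_1(0)=-1, x_2(0)=-3 gives K_1=2, K_2=3.

x_1(t) = -8e^(-t)sin(2t) - e^(-t)cos(2t), x_2(t) = -11e^(-t)sin(2t) - 3e^(-t)cos(2t)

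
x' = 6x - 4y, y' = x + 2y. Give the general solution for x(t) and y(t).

x(t) = -2c_1e^(4t) - 2c_2te^(4t) + 3c_2e^(4t), y(t) = -c_1e^(4t) - c_2te^(4t) + 2c_2e^(4t)

Coefficient matrix A = [[6, -4], [1, 2]].
Characteristic polynomial det(A - λI) = λ^2 - 8λ + 16 = 0.
Single eigenvalue λ = 4 with algebraic multiplicity 2.
Eigenvector v = (-2,-1); generalized eigenvector w with (A-λI)w=v is (3,2).
General solution: e^(4t)[c_1·v + c_2·(t·v + w)].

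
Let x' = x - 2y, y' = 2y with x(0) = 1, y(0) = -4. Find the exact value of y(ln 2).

A = [[1,-2],[0,2]]; eigenvalues λ = 1, 2.
Eigenvectors: (1,0) for λ=1, (2,-1) for λ=2.
From the initial condition, c_1 = -7, c_2 = 4.
y(ln 2) = (-7)(2^1)(0) + (4)(2^2)(-1) = -16.

-16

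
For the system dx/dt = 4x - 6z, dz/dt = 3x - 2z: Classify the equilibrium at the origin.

unstable spiral

A = [[4,-6],[3,-2]]; det(A-λI) = λ^2 - 2λ + 10.
λ = 1 ± 3i: positive real part.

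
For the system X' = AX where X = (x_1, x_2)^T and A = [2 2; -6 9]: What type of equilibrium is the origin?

unstable node

A = [[2,2],[-6,9]]; det(A-λI) = λ^2 - 11λ + 30.
λ = 5, 6: both positive.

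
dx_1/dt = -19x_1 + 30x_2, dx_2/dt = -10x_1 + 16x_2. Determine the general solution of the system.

Coefficient matrix A = [[-19, 30], [-10, 16]].
Characteristic polynomial det(A - λI) = λ^2 + 3λ - 4 = 0.
Eigenvalues λ = -4, 1.
For λ=-4: (A-λI) row 1 is [-15, 30], so an eigenvector is (2, 1).
For λ=1: (A-λI) row 1 is [-20, 30], so an eigenvector is (-3, -2).
General solution: C_1e^(-4t)(2,1) + C_2e^(t)(-3,-2).

x_1(t) = 2C_1e^(-4t) - 3C_2e^(t), x_2(t) = C_1e^(-4t) - 2C_2e^(t)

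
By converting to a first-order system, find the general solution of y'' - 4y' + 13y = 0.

y(t) = C_1e^(2t)cos(3t) + C_2e^(2t)sin(3t)

Let x_1 = y, x_2 = y'. Then x_1' = x_2 and x_2' = -13x_1 + 4x_2.
A = [[0,1],[-13,4]]; det(A-λI) = λ^2 - 4λ + 13.
Eigenvalues λ = 2 ± 3i.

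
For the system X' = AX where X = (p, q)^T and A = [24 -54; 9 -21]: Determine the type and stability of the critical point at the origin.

A = [[24,-54],[9,-21]]; det(A-λI) = λ^2 - 3λ - 18.
λ = 6, -3: opposite signs.

saddle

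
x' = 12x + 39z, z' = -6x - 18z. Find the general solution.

Coefficient matrix A = [[12, 39], [-6, -18]].
Characteristic polynomial det(A - λI) = λ^2 + 6λ + 18 = 0.
Eigenvalues λ = -3 ± 3i (complex conjugate pair).
For λ=-3+3i: an eigenvector is (-3,1) - i(-2,1) = (-3 + 2i, 1 - i).
A real fundamental pair from Re and Im of e^((-3+3i)t)v: X_1 = e^(-3t)(cos(3t)·(-3,1) + sin(3t)·(-2,1)), X_2 = e^(-3t)(sin(3t)·(-3,1) - cos(3t)·(-2,1)).
General solution: C_1X_1 + C_2X_2.

x(t) = -2C_1e^(-3t)sin(3t) - 3C_1e^(-3t)cos(3t) - 3C_2e^(-3t)sin(3t) + 2C_2e^(-3t)cos(3t), z(t) = C_1e^(-3t)sin(3t) + C_1e^(-3t)cos(3t) + C_2e^(-3t)sin(3t) - C_2e^(-3t)cos(3t)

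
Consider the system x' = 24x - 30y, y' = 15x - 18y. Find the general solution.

Coefficient matrix A = [[24, -30], [15, -18]].
Characteristic polynomial det(A - λI) = λ^2 - 6λ + 18 = 0.
Eigenvalues λ = 3 ± 3i (complex conjugate pair).
For λ=3+3i: an eigenvector is (1,1) - i(-3,-2) = (1 + 3i, 1 + 2i).
A real fundamental pair from Re and Im of e^((3+3i)t)v: X_1 = e^(3t)(cos(3t)·(1,1) + sin(3t)·(-3,-2)), X_2 = e^(3t)(sin(3t)·(1,1) - cos(3t)·(-3,-2)).
General solution: C_1X_1 + C_2X_2.

x(t) = -3C_1e^(3t)sin(3t) + C_1e^(3t)cos(3t) + C_2e^(3t)sin(3t) + 3C_2e^(3t)cos(3t), y(t) = -2C_1e^(3t)sin(3t) + C_1e^(3t)cos(3t) + C_2e^(3t)sin(3t) + 2C_2e^(3t)cos(3t)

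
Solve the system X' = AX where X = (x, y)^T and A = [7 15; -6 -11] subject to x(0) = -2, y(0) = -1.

x(t) = -11e^(-2t)sin(3t) - 2e^(-2t)cos(3t), y(t) = 7e^(-2t)sin(3t) - e^(-2t)cos(3t)

Coefficient matrix A = [[7, 15], [-6, -11]].
Characteristic polynomial det(A - λI) = λ^2 + 4λ + 13 = 0.
Eigenvalues λ = -2 ± 3i (complex conjugate pair).
For λ=-2+3i: an eigenvector is (1,-1) - i(-2,1) = (1 + 2i, -1 - i).
A real fundamental pair from Re and Im of e^((-2+3i)t)v: X_1 = e^(-2t)(cos(3t)·(1,-1) + sin(3t)·(-2,1)), X_2 = e^(-2t)(sin(3t)·(1,-1) - cos(3t)·(-2,1)).
General solution: K_1X_1 + K_2X_2.
Applying x(0)=-2, y(0)=-1 gives K_1=4, K_2=-3.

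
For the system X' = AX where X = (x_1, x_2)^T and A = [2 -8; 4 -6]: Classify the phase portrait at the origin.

A = [[2,-8],[4,-6]]; det(A-λI) = λ^2 + 4λ + 20.
λ = -2 ± 4i: negative real part.

stable spiral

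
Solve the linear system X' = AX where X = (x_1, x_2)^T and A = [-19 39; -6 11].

x_1(t) = 2c_1e^(-4t)sin(3t) - 3c_1e^(-4t)cos(3t) - 3c_2e^(-4t)sin(3t) - 2c_2e^(-4t)cos(3t), x_2(t) = c_1e^(-4t)sin(3t) - c_1e^(-4t)cos(3t) - c_2e^(-4t)sin(3t) - c_2e^(-4t)cos(3t)

Coefficient matrix A = [[-19, 39], [-6, 11]].
Characteristic polynomial det(A - λI) = λ^2 + 8λ + 25 = 0.
Eigenvalues λ = -4 ± 3i (complex conjugate pair).
For λ=-4+3i: an eigenvector is (-3,-1) - i(2,1) = (-3 - 2i, -1 - i).
A real fundamental pair from Re and Im of e^((-4+3i)t)v: X_1 = e^(-4t)(cos(3t)·(-3,-1) + sin(3t)·(2,1)), X_2 = e^(-4t)(sin(3t)·(-3,-1) - cos(3t)·(2,1)).
General solution: c_1X_1 + c_2X_2.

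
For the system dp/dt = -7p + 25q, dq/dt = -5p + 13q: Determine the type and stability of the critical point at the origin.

unstable spiral

A = [[-7,25],[-5,13]]; det(A-λI) = λ^2 - 6λ + 34.
λ = 3 ± 5i: positive real part.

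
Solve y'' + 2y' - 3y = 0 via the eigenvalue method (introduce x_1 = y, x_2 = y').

Let x_1 = y, x_2 = y'. Then x_1' = x_2 and x_2' = 3x_1 - 2x_2.
A = [[0,1],[3,-2]]; det(A-λI) = λ^2 + 2λ - 3.
Eigenvalues λ = -3, 1 with eigenvectors (1,-3), (1,1).

y(t) = c_1e^(-3t) + c_2e^(t)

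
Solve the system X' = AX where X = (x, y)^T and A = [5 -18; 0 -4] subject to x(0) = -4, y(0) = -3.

x(t) = 2e^(5t) - 6e^(-4t), y(t) = -3e^(-4t)

Coefficient matrix A = [[5, -18], [0, -4]].
Characteristic polynomial det(A - λI) = λ^2 - λ - 20 = 0.
Eigenvalues λ = 5, -4.
For λ=5: (A-λI) row 1 is [0, -18], so an eigenvector is (-1, 0).
For λ=-4: (A-λI) row 1 is [9, -18], so an eigenvector is (-2, -1).
General solution: C_1e^(5t)(-1,0) + C_2e^(-4t)(-2,-1).
Applying x(0)=-4, y(0)=-3 gives C_1=-2, C_2=3.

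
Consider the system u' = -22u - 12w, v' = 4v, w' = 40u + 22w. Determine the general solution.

u(t) = C_1e^(2t) + 3C_3e^(-2t), v(t) = C_2e^(4t), w(t) = -2C_1e^(2t) - 5C_3e^(-2t)

Coefficient matrix A = [[-22, 0, -12], [0, 4, 0], [40, 0, 22]].
det(A - λI) = 0 gives eigenvalues λ = 2, 4, -2.
For λ=2: eigenvector (1,0,-2).
For λ=4: eigenvector (0,1,0).
For λ=-2: eigenvector (3,0,-5).
General solution: C_1e^(2t)(1,0,-2) + C_2e^(4t)(0,1,0) + C_3e^(-2t)(3,0,-5).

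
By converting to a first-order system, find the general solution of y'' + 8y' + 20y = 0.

Let x_1 = y, x_2 = y'. Then x_1' = x_2 and x_2' = -20x_1 - 8x_2.
A = [[0,1],[-20,-8]]; det(A-λI) = λ^2 + 8λ + 20.
Eigenvalues λ = -4 ± 2i.

y(t) = C_1e^(-4t)cos(2t) + C_2e^(-4t)sin(2t)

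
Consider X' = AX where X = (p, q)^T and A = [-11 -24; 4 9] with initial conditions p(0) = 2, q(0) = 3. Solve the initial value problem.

p(t) = -22e^(t) + 24e^(-3t), q(t) = 11e^(t) - 8e^(-3t)

Coefficient matrix A = [[-11, -24], [4, 9]].
Characteristic polynomial det(A - λI) = λ^2 + 2λ - 3 = 0.
Eigenvalues λ = 1, -3.
For λ=1: (A-λI) row 1 is [-12, -24], so an eigenvector is (-2, 1).
For λ=-3: (A-λI) row 1 is [-8, -24], so an eigenvector is (3, -1).
General solution: C_1e^(t)(-2,1) + C_2e^(-3t)(3,-1).
Applying p(0)=2, q(0)=3 gives C_1=11, C_2=8.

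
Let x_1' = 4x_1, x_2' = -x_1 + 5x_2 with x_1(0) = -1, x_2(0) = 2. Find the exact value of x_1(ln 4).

A = [[4,0],[-1,5]]; eigenvalues λ = 4, 5.
Eigenvectors: (1,1) for λ=4, (0,-1) for λ=5.
From the initial condition, c_1 = -1, c_2 = -3.
x_1(ln 4) = (-1)(4^4)(1) + (-3)(4^5)(0) = -256.

-256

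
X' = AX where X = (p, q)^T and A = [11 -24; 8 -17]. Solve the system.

p(t) = -2c_1e^(-t) + 3c_2e^(-5t), q(t) = -c_1e^(-t) + 2c_2e^(-5t)

Coefficient matrix A = [[11, -24], [8, -17]].
Characteristic polynomial det(A - λI) = λ^2 + 6λ + 5 = 0.
Eigenvalues λ = -1, -5.
For λ=-1: (A-λI) row 1 is [12, -24], so an eigenvector is (-2, -1).
For λ=-5: (A-λI) row 1 is [16, -24], so an eigenvector is (3, 2).
General solution: c_1e^(-t)(-2,-1) + c_2e^(-5t)(3,2).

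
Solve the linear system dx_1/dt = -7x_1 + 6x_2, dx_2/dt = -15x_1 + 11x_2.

x_1(t) = C_1e^(2t)sin(3t) + C_1e^(2t)cos(3t) + C_2e^(2t)sin(3t) - C_2e^(2t)cos(3t), x_2(t) = C_1e^(2t)sin(3t) + 2C_1e^(2t)cos(3t) + 2C_2e^(2t)sin(3t) - C_2e^(2t)cos(3t)

Coefficient matrix A = [[-7, 6], [-15, 11]].
Characteristic polynomial det(A - λI) = λ^2 - 4λ + 13 = 0.
Eigenvalues λ = 2 ± 3i (complex conjugate pair).
For λ=2+3i: an eigenvector is (1,2) - i(1,1) = (1 - i, 2 - i).
A real fundamental pair from Re and Im of e^((2+3i)t)v: X_1 = e^(2t)(cos(3t)·(1,2) + sin(3t)·(1,1)), X_2 = e^(2t)(sin(3t)·(1,2) - cos(3t)·(1,1)).
General solution: C_1X_1 + C_2X_2.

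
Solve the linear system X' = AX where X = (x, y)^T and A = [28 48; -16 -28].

Coefficient matrix A = [[28, 48], [-16, -28]].
Characteristic polynomial det(A - λI) = λ^2 - 16 = 0.
Eigenvalues λ = -4, 4.
For λ=-4: (A-λI) row 1 is [32, 48], so an eigenvector is (3, -2).
For λ=4: (A-λI) row 1 is [24, 48], so an eigenvector is (2, -1).
General solution: c_1e^(-4t)(3,-2) + c_2e^(4t)(2,-1).

x(t) = 3c_1e^(-4t) + 2c_2e^(4t), y(t) = -2c_1e^(-4t) - c_2e^(4t)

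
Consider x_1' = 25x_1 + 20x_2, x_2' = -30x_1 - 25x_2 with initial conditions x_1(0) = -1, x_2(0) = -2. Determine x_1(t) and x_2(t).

x_1(t) = -7e^(5t) + 6e^(-5t), x_2(t) = 7e^(5t) - 9e^(-5t)

Coefficient matrix A = [[25, 20], [-30, -25]].
Characteristic polynomial det(A - λI) = λ^2 - 25 = 0.
Eigenvalues λ = 5, -5.
For λ=5: (A-λI) row 1 is [20, 20], so an eigenvector is (-1, 1).
For λ=-5: (A-λI) row 1 is [30, 20], so an eigenvector is (-2, 3).
General solution: K_1e^(5t)(-1,1) + K_2e^(-5t)(-2,3).
Applying x_1(0)=-1, x_2(0)=-2 gives K_1=7, K_2=-3.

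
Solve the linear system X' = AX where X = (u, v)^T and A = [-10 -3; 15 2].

Coefficient matrix A = [[-10, -3], [15, 2]].
Characteristic polynomial det(A - λI) = λ^2 + 8λ + 25 = 0.
Eigenvalues λ = -4 ± 3i (complex conjugate pair).
For λ=-4+3i: an eigenvector is (0,1) - i(-1,2) = (0 + i, 1 - 2i).
A real fundamental pair from Re and Im of e^((-4+3i)t)v: X_1 = e^(-4t)(cos(3t)·(0,1) + sin(3t)·(-1,2)), X_2 = e^(-4t)(sin(3t)·(0,1) - cos(3t)·(-1,2)).
General solution: K_1X_1 + K_2X_2.

u(t) = -K_1e^(-4t)sin(3t) + K_2e^(-4t)cos(3t), v(t) = 2K_1e^(-4t)sin(3t) + K_1e^(-4t)cos(3t) + K_2e^(-4t)sin(3t) - 2K_2e^(-4t)cos(3t)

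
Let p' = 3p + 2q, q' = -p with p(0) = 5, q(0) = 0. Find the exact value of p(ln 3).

A = [[3,2],[-1,0]]; eigenvalues λ = 1, 2.
Eigenvectors: (1,-1) for λ=1, (2,-1) for λ=2.
From the initial condition, c_1 = -5, c_2 = 5.
p(ln 3) = (-5)(3^1)(1) + (5)(3^2)(2) = 75.

75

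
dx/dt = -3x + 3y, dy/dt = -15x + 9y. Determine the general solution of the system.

Coefficient matrix A = [[-3, 3], [-15, 9]].
Characteristic polynomial det(A - λI) = λ^2 - 6λ + 18 = 0.
Eigenvalues λ = 3 ± 3i (complex conjugate pair).
For λ=3+3i: an eigenvector is (1,2) - i(0,-1) = (1, 2 + i).
A real fundamental pair from Re and Im of e^((3+3i)t)v: X_1 = e^(3t)(cos(3t)·(1,2) + sin(3t)·(0,-1)), X_2 = e^(3t)(sin(3t)·(1,2) - cos(3t)·(0,-1)).
General solution: C_1X_1 + C_2X_2.

x(t) = C_1e^(3t)cos(3t) + C_2e^(3t)sin(3t), y(t) = -C_1e^(3t)sin(3t) + 2C_1e^(3t)cos(3t) + 2C_2e^(3t)sin(3t) + C_2e^(3t)cos(3t)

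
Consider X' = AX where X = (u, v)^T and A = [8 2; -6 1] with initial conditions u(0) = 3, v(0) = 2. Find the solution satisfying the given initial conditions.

Coefficient matrix A = [[8, 2], [-6, 1]].
Characteristic polynomial det(A - λI) = λ^2 - 9λ + 20 = 0.
Eigenvalues λ = 5, 4.
For λ=5: (A-λI) row 1 is [3, 2], so an eigenvector is (-2, 3).
For λ=4: (A-λI) row 1 is [4, 2], so an eigenvector is (-1, 2).
General solution: c_1e^(5t)(-2,3) + c_2e^(4t)(-1,2).
Applying u(0)=3, v(0)=2 gives c_1=-8, c_2=13.

u(t) = 16e^(5t) - 13e^(4t), v(t) = -24e^(5t) + 26e^(4t)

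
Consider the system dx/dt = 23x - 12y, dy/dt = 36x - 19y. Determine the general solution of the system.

Coefficient matrix A = [[23, -12], [36, -19]].
Characteristic polynomial det(A - λI) = λ^2 - 4λ - 5 = 0.
Eigenvalues λ = 5, -1.
For λ=5: (A-λI) row 1 is [18, -12], so an eigenvector is (2, 3).
For λ=-1: (A-λI) row 1 is [24, -12], so an eigenvector is (1, 2).
General solution: K_1e^(5t)(2,3) + K_2e^(-t)(1,2).

x(t) = 2K_1e^(5t) + K_2e^(-t), y(t) = 3K_1e^(5t) + 2K_2e^(-t)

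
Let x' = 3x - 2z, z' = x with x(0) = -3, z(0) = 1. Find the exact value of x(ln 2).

-22

A = [[3,-2],[1,0]]; eigenvalues λ = 1, 2.
Eigenvectors: (1,1) for λ=1, (2,1) for λ=2.
From the initial condition, c_1 = 5, c_2 = -4.
x(ln 2) = (5)(2^1)(1) + (-4)(2^2)(2) = -22.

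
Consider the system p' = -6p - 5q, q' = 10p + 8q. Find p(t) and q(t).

Coefficient matrix A = [[-6, -5], [10, 8]].
Characteristic polynomial det(A - λI) = λ^2 - 2λ + 2 = 0.
Eigenvalues λ = 1 ± i (complex conjugate pair).
For λ=1+i: an eigenvector is (-1,1) - i(2,-3) = (-1 - 2i, 1 + 3i).
A real fundamental pair from Re and Im of e^((1+i)t)v: X_1 = e^(t)(cos(t)·(-1,1) + sin(t)·(2,-3)), X_2 = e^(t)(sin(t)·(-1,1) - cos(t)·(2,-3)).
General solution: K_1X_1 + K_2X_2.

p(t) = 2K_1e^(t)sin(t) - K_1e^(t)cos(t) - K_2e^(t)sin(t) - 2K_2e^(t)cos(t), q(t) = -3K_1e^(t)sin(t) + K_1e^(t)cos(t) + K_2e^(t)sin(t) + 3K_2e^(t)cos(t)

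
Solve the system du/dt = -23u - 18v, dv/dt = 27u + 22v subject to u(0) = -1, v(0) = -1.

u(t) = 4e^(4t) - 5e^(-5t), v(t) = -6e^(4t) + 5e^(-5t)

Coefficient matrix A = [[-23, -18], [27, 22]].
Characteristic polynomial det(A - λI) = λ^2 + λ - 20 = 0.
Eigenvalues λ = 4, -5.
For λ=4: (A-λI) row 1 is [-27, -18], so an eigenvector is (2, -3).
For λ=-5: (A-λI) row 1 is [-18, -18], so an eigenvector is (1, -1).
General solution: c_1e^(4t)(2,-3) + c_2e^(-5t)(1,-1).
Applying u(0)=-1, v(0)=-1 gives c_1=2, c_2=-5.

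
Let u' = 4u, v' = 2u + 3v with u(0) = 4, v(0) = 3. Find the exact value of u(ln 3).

324

A = [[4,0],[2,3]]; eigenvalues λ = 4, 3.
Eigenvectors: (-1,-2) for λ=4, (0,1) for λ=3.
From the initial condition, c_1 = -4, c_2 = -5.
u(ln 3) = (-4)(3^4)(-1) + (-5)(3^3)(0) = 324.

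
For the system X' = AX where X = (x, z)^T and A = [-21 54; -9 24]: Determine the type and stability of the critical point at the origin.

saddle

A = [[-21,54],[-9,24]]; det(A-λI) = λ^2 - 3λ - 18.
λ = 6, -3: opposite signs.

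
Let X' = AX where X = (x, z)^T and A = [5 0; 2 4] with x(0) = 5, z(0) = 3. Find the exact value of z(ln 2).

208

A = [[5,0],[2,4]]; eigenvalues λ = 4, 5.
Eigenvectors: (0,1) for λ=4, (1,2) for λ=5.
From the initial condition, c_1 = -7, c_2 = 5.
z(ln 2) = (-7)(2^4)(1) + (5)(2^5)(2) = 208.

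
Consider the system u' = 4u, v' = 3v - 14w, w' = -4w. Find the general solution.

u(t) = C_3e^(4t), v(t) = 2C_1e^(-4t) + C_2e^(3t), w(t) = C_1e^(-4t)

Coefficient matrix A = [[4, 0, 0], [0, 3, -14], [0, 0, -4]].
det(A - λI) = 0 gives eigenvalues λ = -4, 3, 4.
For λ=-4: eigenvector (0,2,1).
For λ=3: eigenvector (0,1,0).
For λ=4: eigenvector (1,0,0).
General solution: C_1e^(-4t)(0,2,1) + C_2e^(3t)(0,1,0) + C_3e^(4t)(1,0,0).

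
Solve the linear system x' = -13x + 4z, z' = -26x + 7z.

Coefficient matrix A = [[-13, 4], [-26, 7]].
Characteristic polynomial det(A - λI) = λ^2 + 6λ + 13 = 0.
Eigenvalues λ = -3 ± 2i (complex conjugate pair).
For λ=-3+2i: an eigenvector is (1,3) - i(1,2) = (1 - i, 3 - 2i).
A real fundamental pair from Re and Im of e^((-3+2i)t)v: X_1 = e^(-3t)(cos(2t)·(1,3) + sin(2t)·(1,2)), X_2 = e^(-3t)(sin(2t)·(1,3) - cos(2t)·(1,2)).
General solution: c_1X_1 + c_2X_2.

x(t) = c_1e^(-3t)sin(2t) + c_1e^(-3t)cos(2t) + c_2e^(-3t)sin(2t) - c_2e^(-3t)cos(2t), z(t) = 2c_1e^(-3t)sin(2t) + 3c_1e^(-3t)cos(2t) + 3c_2e^(-3t)sin(2t) - 2c_2e^(-3t)cos(2t)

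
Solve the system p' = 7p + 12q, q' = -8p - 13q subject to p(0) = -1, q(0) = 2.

Coefficient matrix A = [[7, 12], [-8, -13]].
Characteristic polynomial det(A - λI) = λ^2 + 6λ + 5 = 0.
Eigenvalues λ = -5, -1.
For λ=-5: (A-λI) row 1 is [12, 12], so an eigenvector is (1, -1).
For λ=-1: (A-λI) row 1 is [8, 12], so an eigenvector is (-3, 2).
General solution: c_1e^(-5t)(1,-1) + c_2e^(-t)(-3,2).
Applying p(0)=-1, q(0)=2 gives c_1=-4, c_2=-1.

p(t) = 3e^(-t) - 4e^(-5t), q(t) = -2e^(-t) + 4e^(-5t)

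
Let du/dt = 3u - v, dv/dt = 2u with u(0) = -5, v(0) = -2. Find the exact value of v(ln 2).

-20

A = [[3,-1],[2,0]]; eigenvalues λ = 1, 2.
Eigenvectors: (1,2) for λ=1, (-1,-1) for λ=2.
From the initial condition, c_1 = 3, c_2 = 8.
v(ln 2) = (3)(2^1)(2) + (8)(2^2)(-1) = -20.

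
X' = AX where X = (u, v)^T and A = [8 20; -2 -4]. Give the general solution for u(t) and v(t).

u(t) = -3K_1e^(2t)sin(2t) - K_1e^(2t)cos(2t) - K_2e^(2t)sin(2t) + 3K_2e^(2t)cos(2t), v(t) = K_1e^(2t)sin(2t) - K_2e^(2t)cos(2t)

Coefficient matrix A = [[8, 20], [-2, -4]].
Characteristic polynomial det(A - λI) = λ^2 - 4λ + 8 = 0.
Eigenvalues λ = 2 ± 2i (complex conjugate pair).
For λ=2+2i: an eigenvector is (-1,0) - i(-3,1) = (-1 + 3i, 0 - i).
A real fundamental pair from Re and Im of e^((2+2i)t)v: X_1 = e^(2t)(cos(2t)·(-1,0) + sin(2t)·(-3,1)), X_2 = e^(2t)(sin(2t)·(-1,0) - cos(2t)·(-3,1)).
General solution: K_1X_1 + K_2X_2.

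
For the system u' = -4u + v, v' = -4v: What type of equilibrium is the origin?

stable improper node

A = [[-4,1],[0,-4]]; det(A-λI) = λ^2 + 8λ + 16.
repeated λ = -4 with a single eigenvector.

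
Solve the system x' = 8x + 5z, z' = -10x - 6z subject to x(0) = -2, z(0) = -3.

Coefficient matrix A = [[8, 5], [-10, -6]].
Characteristic polynomial det(A - λI) = λ^2 - 2λ + 2 = 0.
Eigenvalues λ = 1 ± i (complex conjugate pair).
For λ=1+i: an eigenvector is (-2,3) - i(1,-1) = (-2 - i, 3 + i).
A real fundamental pair from Re and Im of e^((1+i)t)v: X_1 = e^(t)(cos(t)·(-2,3) + sin(t)·(1,-1)), X_2 = e^(t)(sin(t)·(-2,3) - cos(t)·(1,-1)).
General solution: K_1X_1 + K_2X_2.
Applying x(0)=-2, z(0)=-3 gives K_1=-5, K_2=12.

x(t) = -29e^(t)sin(t) - 2e^(t)cos(t), z(t) = 41e^(t)sin(t) - 3e^(t)cos(t)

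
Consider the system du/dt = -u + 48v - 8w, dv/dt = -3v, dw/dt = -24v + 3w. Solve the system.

u(t) = K_1e^(-t) + 2K_2e^(3t) - 8K_3e^(-3t), v(t) = K_3e^(-3t), w(t) = -K_2e^(3t) + 4K_3e^(-3t)

Coefficient matrix A = [[-1, 48, -8], [0, -3, 0], [0, -24, 3]].
det(A - λI) = 0 gives eigenvalues λ = -1, 3, -3.
For λ=-1: eigenvector (1,0,0).
For λ=3: eigenvector (2,0,-1).
For λ=-3: eigenvector (-8,1,4).
General solution: K_1e^(-t)(1,0,0) + K_2e^(3t)(2,0,-1) + K_3e^(-3t)(-8,1,4).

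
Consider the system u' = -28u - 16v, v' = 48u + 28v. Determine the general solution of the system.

u(t) = 2c_1e^(-4t) + c_2e^(4t), v(t) = -3c_1e^(-4t) - 2c_2e^(4t)

Coefficient matrix A = [[-28, -16], [48, 28]].
Characteristic polynomial det(A - λI) = λ^2 - 16 = 0.
Eigenvalues λ = -4, 4.
For λ=-4: (A-λI) row 1 is [-24, -16], so an eigenvector is (2, -3).
For λ=4: (A-λI) row 1 is [-32, -16], so an eigenvector is (1, -2).
General solution: c_1e^(-4t)(2,-3) + c_2e^(4t)(1,-2).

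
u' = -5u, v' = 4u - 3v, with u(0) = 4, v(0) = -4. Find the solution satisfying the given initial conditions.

Coefficient matrix A = [[-5, 0], [4, -3]].
Characteristic polynomial det(A - λI) = λ^2 + 8λ + 15 = 0.
Eigenvalues λ = -5, -3.
For λ=-5: (A-λI) row 2 is [4, 2], so an eigenvector is (1, -2).
For λ=-3: (A-λI) row 1 is [-2, 0], so an eigenvector is (0, 1).
General solution: c_1e^(-5t)(1,-2) + c_2e^(-3t)(0,1).
Applying u(0)=4, v(0)=-4 gives c_1=4, c_2=4.

u(t) = 4e^(-5t), v(t) = 4e^(-3t) - 8e^(-5t)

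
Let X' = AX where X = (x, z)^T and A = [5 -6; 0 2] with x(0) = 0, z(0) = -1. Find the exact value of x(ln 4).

A = [[5,-6],[0,2]]; eigenvalues λ = 2, 5.
Eigenvectors: (-2,-1) for λ=2, (-1,0) for λ=5.
From the initial condition, c_1 = 1, c_2 = -2.
x(ln 4) = (1)(4^2)(-2) + (-2)(4^5)(-1) = 2016.

2016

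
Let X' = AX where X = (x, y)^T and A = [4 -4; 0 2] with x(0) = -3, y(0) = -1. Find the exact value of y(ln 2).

-4

A = [[4,-4],[0,2]]; eigenvalues λ = 2, 4.
Eigenvectors: (2,1) for λ=2, (-1,0) for λ=4.
From the initial condition, c_1 = -1, c_2 = 1.
y(ln 2) = (-1)(2^2)(1) + (1)(2^4)(0) = -4.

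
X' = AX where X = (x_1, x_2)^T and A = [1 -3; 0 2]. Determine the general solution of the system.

x_1(t) = -3C_1e^(2t) - C_2e^(t), x_2(t) = C_1e^(2t)

Coefficient matrix A = [[1, -3], [0, 2]].
Characteristic polynomial det(A - λI) = λ^2 - 3λ + 2 = 0.
Eigenvalues λ = 2, 1.
For λ=2: (A-λI) row 1 is [-1, -3], so an eigenvector is (-3, 1).
For λ=1: (A-λI) row 1 is [0, -3], so an eigenvector is (-1, 0).
General solution: C_1e^(2t)(-3,1) + C_2e^(t)(-1,0).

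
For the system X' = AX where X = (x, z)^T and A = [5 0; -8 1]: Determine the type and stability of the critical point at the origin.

unstable node

A = [[5,0],[-8,1]]; det(A-λI) = λ^2 - 6λ + 5.
λ = 5, 1: both positive.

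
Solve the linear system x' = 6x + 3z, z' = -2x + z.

x(t) = -c_1e^(3t) + 3c_2e^(4t), z(t) = c_1e^(3t) - 2c_2e^(4t)

Coefficient matrix A = [[6, 3], [-2, 1]].
Characteristic polynomial det(A - λI) = λ^2 - 7λ + 12 = 0.
Eigenvalues λ = 3, 4.
For λ=3: (A-λI) row 1 is [3, 3], so an eigenvector is (-1, 1).
For λ=4: (A-λI) row 1 is [2, 3], so an eigenvector is (3, -2).
General solution: c_1e^(3t)(-1,1) + c_2e^(4t)(3,-2).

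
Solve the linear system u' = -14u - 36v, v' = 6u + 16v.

u(t) = -3c_1e^(-2t) + 2c_2e^(4t), v(t) = c_1e^(-2t) - c_2e^(4t)

Coefficient matrix A = [[-14, -36], [6, 16]].
Characteristic polynomial det(A - λI) = λ^2 - 2λ - 8 = 0.
Eigenvalues λ = -2, 4.
For λ=-2: (A-λI) row 1 is [-12, -36], so an eigenvector is (-3, 1).
For λ=4: (A-λI) row 1 is [-18, -36], so an eigenvector is (2, -1).
General solution: c_1e^(-2t)(-3,1) + c_2e^(4t)(2,-1).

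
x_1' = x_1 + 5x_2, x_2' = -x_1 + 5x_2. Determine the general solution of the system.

x_1(t) = 2K_1e^(3t)sin(t) - K_1e^(3t)cos(t) - K_2e^(3t)sin(t) - 2K_2e^(3t)cos(t), x_2(t) = K_1e^(3t)sin(t) - K_2e^(3t)cos(t)

Coefficient matrix A = [[1, 5], [-1, 5]].
Characteristic polynomial det(A - λI) = λ^2 - 6λ + 10 = 0.
Eigenvalues λ = 3 ± i (complex conjugate pair).
For λ=3+i: an eigenvector is (-1,0) - i(2,1) = (-1 - 2i, 0 - i).
A real fundamental pair from Re and Im of e^((3+i)t)v: X_1 = e^(3t)(cos(t)·(-1,0) + sin(t)·(2,1)), X_2 = e^(3t)(sin(t)·(-1,0) - cos(t)·(2,1)).
General solution: K_1X_1 + K_2X_2.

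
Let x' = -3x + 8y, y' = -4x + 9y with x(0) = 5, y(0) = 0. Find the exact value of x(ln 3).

A = [[-3,8],[-4,9]]; eigenvalues λ = 5, 1.
Eigenvectors: (1,1) for λ=5, (2,1) for λ=1.
From the initial condition, c_1 = -5, c_2 = 5.
x(ln 3) = (-5)(3^5)(1) + (5)(3^1)(2) = -1185.

-1185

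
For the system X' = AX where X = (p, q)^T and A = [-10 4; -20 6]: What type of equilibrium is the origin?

stable spiral

A = [[-10,4],[-20,6]]; det(A-λI) = λ^2 + 4λ + 20.
λ = -2 ± 4i: negative real part.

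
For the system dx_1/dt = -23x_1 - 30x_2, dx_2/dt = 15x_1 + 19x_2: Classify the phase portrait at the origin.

stable spiral

A = [[-23,-30],[15,19]]; det(A-λI) = λ^2 + 4λ + 13.
λ = -2 ± 3i: negative real part.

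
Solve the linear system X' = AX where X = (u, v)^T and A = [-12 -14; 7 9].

Coefficient matrix A = [[-12, -14], [7, 9]].
Characteristic polynomial det(A - λI) = λ^2 + 3λ - 10 = 0.
Eigenvalues λ = -5, 2.
For λ=-5: (A-λI) row 1 is [-7, -14], so an eigenvector is (-2, 1).
For λ=2: (A-λI) row 1 is [-14, -14], so an eigenvector is (1, -1).
General solution: C_1e^(-5t)(-2,1) + C_2e^(2t)(1,-1).

u(t) = -2C_1e^(-5t) + C_2e^(2t), v(t) = C_1e^(-5t) - C_2e^(2t)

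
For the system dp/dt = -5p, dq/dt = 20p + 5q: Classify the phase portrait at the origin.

A = [[-5,0],[20,5]]; det(A-λI) = λ^2 - 25.
λ = -5, 5: opposite signs.

saddle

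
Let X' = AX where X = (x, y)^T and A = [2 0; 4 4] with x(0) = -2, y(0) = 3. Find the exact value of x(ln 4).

A = [[2,0],[4,4]]; eigenvalues λ = 2, 4.
Eigenvectors: (-1,2) for λ=2, (0,-1) for λ=4.
From the initial condition, c_1 = 2, c_2 = 1.
x(ln 4) = (2)(4^2)(-1) + (1)(4^4)(0) = -32.

-32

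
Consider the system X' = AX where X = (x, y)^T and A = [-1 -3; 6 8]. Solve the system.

Coefficient matrix A = [[-1, -3], [6, 8]].
Characteristic polynomial det(A - λI) = λ^2 - 7λ + 10 = 0.
Eigenvalues λ = 2, 5.
For λ=2: (A-λI) row 1 is [-3, -3], so an eigenvector is (1, -1).
For λ=5: (A-λI) row 1 is [-6, -3], so an eigenvector is (-1, 2).
General solution: K_1e^(2t)(1,-1) + K_2e^(5t)(-1,2).

x(t) = K_1e^(2t) - K_2e^(5t), y(t) = -K_1e^(2t) + 2K_2e^(5t)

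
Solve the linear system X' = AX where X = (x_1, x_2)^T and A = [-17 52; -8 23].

x_1(t) = 3K_1e^(3t)sin(4t) + 2K_1e^(3t)cos(4t) + 2K_2e^(3t)sin(4t) - 3K_2e^(3t)cos(4t), x_2(t) = K_1e^(3t)sin(4t) + K_1e^(3t)cos(4t) + K_2e^(3t)sin(4t) - K_2e^(3t)cos(4t)

Coefficient matrix A = [[-17, 52], [-8, 23]].
Characteristic polynomial det(A - λI) = λ^2 - 6λ + 25 = 0.
Eigenvalues λ = 3 ± 4i (complex conjugate pair).
For λ=3+4i: an eigenvector is (2,1) - i(3,1) = (2 - 3i, 1 - i).
A real fundamental pair from Re and Im of e^((3+4i)t)v: X_1 = e^(3t)(cos(4t)·(2,1) + sin(4t)·(3,1)), X_2 = e^(3t)(sin(4t)·(2,1) - cos(4t)·(3,1)).
General solution: K_1X_1 + K_2X_2.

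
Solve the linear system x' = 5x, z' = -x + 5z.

Coefficient matrix A = [[5, 0], [-1, 5]].
Characteristic polynomial det(A - λI) = λ^2 - 10λ + 25 = 0.
Single eigenvalue λ = 5 with algebraic multiplicity 2.
Eigenvector v = (0,-1); generalized eigenvector w with (A-λI)w=v is (1,-1).
General solution: e^(5t)[K_1·v + K_2·(t·v + w)].

x(t) = K_2e^(5t), z(t) = -K_1e^(5t) - K_2te^(5t) - K_2e^(5t)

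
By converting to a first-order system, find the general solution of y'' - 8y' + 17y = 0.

Let x_1 = y, x_2 = y'. Then x_1' = x_2 and x_2' = -17x_1 + 8x_2.
A = [[0,1],[-17,8]]; det(A-λI) = λ^2 - 8λ + 17.
Eigenvalues λ = 4 ± i.

y(t) = K_1e^(4t)cos(t) + K_2e^(4t)sin(t)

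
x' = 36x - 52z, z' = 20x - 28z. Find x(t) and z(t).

x(t) = -3K_1e^(4t)sin(4t) - 2K_1e^(4t)cos(4t) - 2K_2e^(4t)sin(4t) + 3K_2e^(4t)cos(4t), z(t) = -2K_1e^(4t)sin(4t) - K_1e^(4t)cos(4t) - K_2e^(4t)sin(4t) + 2K_2e^(4t)cos(4t)

Coefficient matrix A = [[36, -52], [20, -28]].
Characteristic polynomial det(A - λI) = λ^2 - 8λ + 32 = 0.
Eigenvalues λ = 4 ± 4i (complex conjugate pair).
For λ=4+4i: an eigenvector is (-2,-1) - i(-3,-2) = (-2 + 3i, -1 + 2i).
A real fundamental pair from Re and Im of e^((4+4i)t)v: X_1 = e^(4t)(cos(4t)·(-2,-1) + sin(4t)·(-3,-2)), X_2 = e^(4t)(sin(4t)·(-2,-1) - cos(4t)·(-3,-2)).
General solution: K_1X_1 + K_2X_2.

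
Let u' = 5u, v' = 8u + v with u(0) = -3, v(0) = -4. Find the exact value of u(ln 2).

A = [[5,0],[8,1]]; eigenvalues λ = 5, 1.
Eigenvectors: (1,2) for λ=5, (0,1) for λ=1.
From the initial condition, c_1 = -3, c_2 = 2.
u(ln 2) = (-3)(2^5)(1) + (2)(2^1)(0) = -96.

-96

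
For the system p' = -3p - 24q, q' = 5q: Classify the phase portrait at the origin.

A = [[-3,-24],[0,5]]; det(A-λI) = λ^2 - 2λ - 15.
λ = -3, 5: opposite signs.

saddle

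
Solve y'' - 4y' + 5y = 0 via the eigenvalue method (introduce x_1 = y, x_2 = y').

y(t) = C_1e^(2t)cos(t) + C_2e^(2t)sin(t)

Let x_1 = y, x_2 = y'. Then x_1' = x_2 and x_2' = -5x_1 + 4x_2.
A = [[0,1],[-5,4]]; det(A-λI) = λ^2 - 4λ + 5.
Eigenvalues λ = 2 ± i.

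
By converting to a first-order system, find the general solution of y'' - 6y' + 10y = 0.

y(t) = C_1e^(3t)cos(t) + C_2e^(3t)sin(t)

Let x_1 = y, x_2 = y'. Then x_1' = x_2 and x_2' = -10x_1 + 6x_2.
A = [[0,1],[-10,6]]; det(A-λI) = λ^2 - 6λ + 10.
Eigenvalues λ = 3 ± i.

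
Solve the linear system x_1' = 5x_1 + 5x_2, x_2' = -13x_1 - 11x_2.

x_1(t) = C_1e^(-3t)sin(t) + 2C_1e^(-3t)cos(t) + 2C_2e^(-3t)sin(t) - C_2e^(-3t)cos(t), x_2(t) = -2C_1e^(-3t)sin(t) - 3C_1e^(-3t)cos(t) - 3C_2e^(-3t)sin(t) + 2C_2e^(-3t)cos(t)

Coefficient matrix A = [[5, 5], [-13, -11]].
Characteristic polynomial det(A - λI) = λ^2 + 6λ + 10 = 0.
Eigenvalues λ = -3 ± i (complex conjugate pair).
For λ=-3+i: an eigenvector is (2,-3) - i(1,-2) = (2 - i, -3 + 2i).
A real fundamental pair from Re and Im of e^((-3+i)t)v: X_1 = e^(-3t)(cos(t)·(2,-3) + sin(t)·(1,-2)), X_2 = e^(-3t)(sin(t)·(2,-3) - cos(t)·(1,-2)).
General solution: C_1X_1 + C_2X_2.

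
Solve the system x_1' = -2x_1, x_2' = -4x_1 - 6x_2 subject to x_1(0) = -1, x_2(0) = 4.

x_1(t) = -e^(-2t), x_2(t) = e^(-2t) + 3e^(-6t)

Coefficient matrix A = [[-2, 0], [-4, -6]].
Characteristic polynomial det(A - λI) = λ^2 + 8λ + 12 = 0.
Eigenvalues λ = -2, -6.
For λ=-2: (A-λI) row 2 is [-4, -4], so an eigenvector is (-1, 1).
For λ=-6: (A-λI) row 1 is [4, 0], so an eigenvector is (0, 1).
General solution: c_1e^(-2t)(-1,1) + c_2e^(-6t)(0,1).
Applying x_1(0)=-1, x_2(0)=4 gives c_1=1, c_2=3.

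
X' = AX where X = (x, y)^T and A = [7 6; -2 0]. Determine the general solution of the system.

Coefficient matrix A = [[7, 6], [-2, 0]].
Characteristic polynomial det(A - λI) = λ^2 - 7λ + 12 = 0.
Eigenvalues λ = 3, 4.
For λ=3: (A-λI) row 1 is [4, 6], so an eigenvector is (-3, 2).
For λ=4: (A-λI) row 1 is [3, 6], so an eigenvector is (2, -1).
General solution: c_1e^(3t)(-3,2) + c_2e^(4t)(2,-1).

x(t) = -3c_1e^(3t) + 2c_2e^(4t), y(t) = 2c_1e^(3t) - c_2e^(4t)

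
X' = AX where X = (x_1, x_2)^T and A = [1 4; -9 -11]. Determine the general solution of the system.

Coefficient matrix A = [[1, 4], [-9, -11]].
Characteristic polynomial det(A - λI) = λ^2 + 10λ + 25 = 0.
Single eigenvalue λ = -5 with algebraic multiplicity 2.
Eigenvector v = (-2,3); generalized eigenvector w with (A-λI)w=v is (1,-2).
General solution: e^(-5t)[c_1·v + c_2·(t·v + w)].

x_1(t) = -2c_1e^(-5t) - 2c_2te^(-5t) + c_2e^(-5t), x_2(t) = 3c_1e^(-5t) + 3c_2te^(-5t) - 2c_2e^(-5t)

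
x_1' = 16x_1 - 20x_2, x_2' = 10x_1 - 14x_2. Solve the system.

x_1(t) = 2K_1e^(6t) - K_2e^(-4t), x_2(t) = K_1e^(6t) - K_2e^(-4t)

Coefficient matrix A = [[16, -20], [10, -14]].
Characteristic polynomial det(A - λI) = λ^2 - 2λ - 24 = 0.
Eigenvalues λ = 6, -4.
For λ=6: (A-λI) row 1 is [10, -20], so an eigenvector is (2, 1).
For λ=-4: (A-λI) row 1 is [20, -20], so an eigenvector is (-1, -1).
General solution: K_1e^(6t)(2,1) + K_2e^(-4t)(-1,-1).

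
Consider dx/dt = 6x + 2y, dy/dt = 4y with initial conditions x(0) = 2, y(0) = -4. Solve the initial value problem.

Coefficient matrix A = [[6, 2], [0, 4]].
Characteristic polynomial det(A - λI) = λ^2 - 10λ + 24 = 0.
Eigenvalues λ = 4, 6.
For λ=4: (A-λI) row 1 is [2, 2], so an eigenvector is (1, -1).
For λ=6: (A-λI) row 1 is [0, 2], so an eigenvector is (-1, 0).
General solution: C_1e^(4t)(1,-1) + C_2e^(6t)(-1,0).
Applying x(0)=2, y(0)=-4 gives C_1=4, C_2=2.

x(t) = -2e^(6t) + 4e^(4t), y(t) = -4e^(4t)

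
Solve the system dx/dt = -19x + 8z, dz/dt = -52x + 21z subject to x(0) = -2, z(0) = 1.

x(t) = 12e^(t)sin(4t) - 2e^(t)cos(4t), z(t) = 31e^(t)sin(4t) + e^(t)cos(4t)

Coefficient matrix A = [[-19, 8], [-52, 21]].
Characteristic polynomial det(A - λI) = λ^2 - 2λ + 17 = 0.
Eigenvalues λ = 1 ± 4i (complex conjugate pair).
For λ=1+4i: an eigenvector is (1,2) - i(-1,-3) = (1 + i, 2 + 3i).
A real fundamental pair from Re and Im of e^((1+4i)t)v: X_1 = e^(t)(cos(4t)·(1,2) + sin(4t)·(-1,-3)), X_2 = e^(t)(sin(4t)·(1,2) - cos(4t)·(-1,-3)).
General solution: K_1X_1 + K_2X_2.
Applying x(0)=-2, z(0)=1 gives K_1=-7, K_2=5.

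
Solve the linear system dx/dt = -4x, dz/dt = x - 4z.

Coefficient matrix A = [[-4, 0], [1, -4]].
Characteristic polynomial det(A - λI) = λ^2 + 8λ + 16 = 0.
Single eigenvalue λ = -4 with algebraic multiplicity 2.
Eigenvector v = (0,1); generalized eigenvector w with (A-λI)w=v is (1,-2).
General solution: e^(-4t)[c_1·v + c_2·(t·v + w)].

x(t) = c_2e^(-4t), z(t) = c_1e^(-4t) + c_2te^(-4t) - 2c_2e^(-4t)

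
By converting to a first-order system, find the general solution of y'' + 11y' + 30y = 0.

Let x_1 = y, x_2 = y'. Then x_1' = x_2 and x_2' = -30x_1 - 11x_2.
A = [[0,1],[-30,-11]]; det(A-λI) = λ^2 + 11λ + 30.
Eigenvalues λ = -5, -6 with eigenvectors (1,-5), (1,-6).

y(t) = c_1e^(-5t) + c_2e^(-6t)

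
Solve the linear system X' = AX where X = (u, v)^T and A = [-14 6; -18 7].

Coefficient matrix A = [[-14, 6], [-18, 7]].
Characteristic polynomial det(A - λI) = λ^2 + 7λ + 10 = 0.
Eigenvalues λ = -2, -5.
For λ=-2: (A-λI) row 1 is [-12, 6], so an eigenvector is (1, 2).
For λ=-5: (A-λI) row 1 is [-9, 6], so an eigenvector is (-2, -3).
General solution: c_1e^(-2t)(1,2) + c_2e^(-5t)(-2,-3).

u(t) = c_1e^(-2t) - 2c_2e^(-5t), v(t) = 2c_1e^(-2t) - 3c_2e^(-5t)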